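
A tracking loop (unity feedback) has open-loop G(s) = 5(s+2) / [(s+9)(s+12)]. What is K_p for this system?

System type = 0 (no poles at s=0).
K_p = lim_{s→0} G(s) = 5·2 / (9·12) = 5/54.

5/54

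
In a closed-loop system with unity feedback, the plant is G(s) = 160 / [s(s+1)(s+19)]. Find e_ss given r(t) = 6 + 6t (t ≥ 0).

System type = 1 (one pole at s=0). Treating each term separately:
  • 6: tracked with zero error.
  • 6t: e_ss = 6/K_v with K_v=160/19 → 0.7125.
Total e_ss = 0.7125.

0.7125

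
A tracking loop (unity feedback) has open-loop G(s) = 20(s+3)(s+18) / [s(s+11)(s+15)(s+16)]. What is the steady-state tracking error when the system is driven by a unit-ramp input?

The open loop has one pole at the origin → type 1 system.
K_v = lim_{s→0} s·G(s) = 20·3·18 / (11·15·16) = 9/22.
e_ss = 1/K_v = 1/(9/22) = 22/9.

22/9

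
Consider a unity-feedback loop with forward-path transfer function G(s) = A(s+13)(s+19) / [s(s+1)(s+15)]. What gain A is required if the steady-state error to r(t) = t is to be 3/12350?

One free integrator in G(s): this is a type 1 system.
K_v = lim_{s→0} s·G(s) = A·13·19 / (1·15) = (247/15)·A.
e_ss = 1/K_v = 3/12350 ⇒ K_v = 12350/3 ⇒ A = (12350/3)/(247/15) = 250.

250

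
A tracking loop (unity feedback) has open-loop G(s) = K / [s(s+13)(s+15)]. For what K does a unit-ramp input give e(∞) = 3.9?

50

The open loop has one pole at the origin → type 1 system.
K_v = lim_{s→0} s·G(s) = K / (13·15) = (1/195)·K.
e_ss = 1/K_v = 3.9 ⇒ K_v = 10/39 ⇒ K = (10/39)/(1/195) = 50.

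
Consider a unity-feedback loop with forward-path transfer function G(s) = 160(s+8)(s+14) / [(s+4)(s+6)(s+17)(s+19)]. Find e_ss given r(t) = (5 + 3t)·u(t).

infinity

The open loop has no poles at the origin → type 0 system. Treating each term separately:
  • 5: e_ss = 5/(1+K_p) with K_p=2240/969 → 4845/3209.
  • 3t: a type-0 system cannot track it, e_ss → ∞.
The unbounded component dominates.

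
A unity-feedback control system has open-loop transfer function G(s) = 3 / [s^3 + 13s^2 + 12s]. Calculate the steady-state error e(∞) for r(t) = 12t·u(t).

Lowest-order denominator term is 12s, so the open loop has 1 pole at the origin → type 1 system.
K_v = lim_{s→0} s·G(s) = 3 / 12 = 0.25.
e_ss = 12/K_v = 12/0.25 = 48.

48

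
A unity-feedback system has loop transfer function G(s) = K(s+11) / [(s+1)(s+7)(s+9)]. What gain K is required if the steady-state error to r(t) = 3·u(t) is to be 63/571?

150

G(s) has no factors of s in the denominator, so the system is type 0.
K_p = lim_{s→0} G(s) = K·11 / (1·7·9) = (11/63)·K.
e_ss = 3/(1 + K_p) = 63/571 ⇒ 1 + (11/63)·K = 571/21 ⇒ K = 150.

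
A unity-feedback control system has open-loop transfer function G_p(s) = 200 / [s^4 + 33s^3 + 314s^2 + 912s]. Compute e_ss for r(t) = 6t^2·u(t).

infinity

Factoring s from the denominator leaves a polynomial with constant term 912, so the system is type 1.
For a type-1 system K_a = 0, so e_ss to a parabolic input is unbounded.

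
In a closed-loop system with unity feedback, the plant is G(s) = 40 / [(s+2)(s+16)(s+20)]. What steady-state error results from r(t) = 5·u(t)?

80/17

System type = 0 (no poles at s=0).
K_p = lim_{s→0} G(s) = 40 / (2·16·20) = 0.0625.
e_ss = 5/(1 + K_p) = 5/1.0625 = 80/17.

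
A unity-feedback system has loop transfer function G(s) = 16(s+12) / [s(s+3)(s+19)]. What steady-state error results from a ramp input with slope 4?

1.1875

System type = 1 (one pole at s=0).
K_v = lim_{s→0} s·G(s) = 16·12 / (3·19) = 64/19.
e_ss = 4/K_v = 4/(64/19) = 1.1875.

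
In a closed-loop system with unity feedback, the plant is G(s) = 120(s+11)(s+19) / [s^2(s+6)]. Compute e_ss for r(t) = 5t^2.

1/418

Two free integrators in G(s): this is a type 2 system.
K_a = lim_{s→0} s^2·G(s) = 120·11·19 / (6) = 4180.
r(t) = 5t^2 gives R(s) = 10/s^3.
e_ss = 10/K_a = 10/4180 = 1/418.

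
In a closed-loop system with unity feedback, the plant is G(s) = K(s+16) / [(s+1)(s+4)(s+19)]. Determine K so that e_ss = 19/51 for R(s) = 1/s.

8

G(s) has no factors of s in the denominator, so the system is type 0.
K_p = lim_{s→0} G(s) = K·16 / (1·4·19) = (4/19)·K.
e_ss = 1/(1 + K_p) = 19/51 ⇒ 1 + (4/19)·K = 51/19 ⇒ K = 8.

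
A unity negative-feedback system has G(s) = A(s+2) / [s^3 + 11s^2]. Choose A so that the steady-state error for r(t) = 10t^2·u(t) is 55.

Factoring s^2 from the denominator leaves a polynomial with constant term 11, so the system is type 2.
K_a = lim_{s→0} s^2·G(s) = A·2 / 11 = (2/11)·A.
e_ss = 20/K_a = 55 ⇒ K_a = 4/11 ⇒ A = (4/11)/(2/11) = 2.

2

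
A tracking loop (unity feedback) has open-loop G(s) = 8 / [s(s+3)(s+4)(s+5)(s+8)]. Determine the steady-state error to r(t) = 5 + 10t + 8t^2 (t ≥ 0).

infinity

System type = 1 (one pole at s=0). By superposition:
  • 5: tracked with zero error.
  • 10t: e_ss = 10/K_v with K_v=1/60 → 600.
  • 8t^2: a type-1 system cannot track it, e_ss → ∞.
The unbounded component dominates.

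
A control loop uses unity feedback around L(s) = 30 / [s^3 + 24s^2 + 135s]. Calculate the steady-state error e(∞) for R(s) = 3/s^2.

13.5

Lowest-order denominator term is 135s, so the open loop has 1 pole at the origin → type 1 system.
K_v = lim_{s→0} s·L(s) = 30 / 135 = 2/9.
e_ss = 3/K_v = 3/(2/9) = 13.5.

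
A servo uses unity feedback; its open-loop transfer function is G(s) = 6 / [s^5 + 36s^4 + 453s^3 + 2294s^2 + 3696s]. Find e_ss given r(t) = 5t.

3080

Lowest-order denominator term is 3696s, so the open loop has 1 pole at the origin → type 1 system.
K_v = lim_{s→0} s·G(s) = 6 / 3696 = 1/616.
e_ss = 5/K_v = 5/(1/616) = 3080.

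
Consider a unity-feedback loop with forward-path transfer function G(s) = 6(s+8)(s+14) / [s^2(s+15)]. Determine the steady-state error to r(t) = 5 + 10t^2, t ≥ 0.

G(s) has two factors of s in the denominator, so the system is type 2. Treating each term separately:
  • 5: tracked with zero error.
  • 10t^2: e_ss = 20/K_a with K_a=44.8 → 25/56.
Total e_ss = 25/56.

25/56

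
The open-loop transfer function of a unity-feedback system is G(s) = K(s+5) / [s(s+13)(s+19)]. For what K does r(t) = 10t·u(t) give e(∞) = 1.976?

The open loop has one pole at the origin → type 1 system.
K_v = lim_{s→0} s·G(s) = K·5 / (13·19) = (5/247)·K.
e_ss = 10/K_v = 1.976 ⇒ K_v = 1250/247 ⇒ K = (1250/247)/(5/247) = 250.

250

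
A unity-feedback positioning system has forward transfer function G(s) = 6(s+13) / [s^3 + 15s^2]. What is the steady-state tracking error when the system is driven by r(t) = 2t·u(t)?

0

The denominator has no term below 15s^2 — 2 poles at s=0, type 2.
K_v = ∞ for a type-2 system; e_ss to a ramp is zero.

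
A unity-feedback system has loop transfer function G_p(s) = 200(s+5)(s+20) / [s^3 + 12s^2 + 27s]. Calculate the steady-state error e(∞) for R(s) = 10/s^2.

The denominator has no term below 27s — 1 pole at s=0, type 1.
K_v = lim_{s→0} s·G_p(s) = 200·5·20 / 27 = 20000/27.
e_ss = 10/K_v = 10/(20000/27) = 0.0135.

0.0135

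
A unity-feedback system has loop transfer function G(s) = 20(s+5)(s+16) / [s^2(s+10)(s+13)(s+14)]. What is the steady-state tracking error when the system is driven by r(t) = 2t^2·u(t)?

G(s) has two factors of s in the denominator, so the system is type 2.
K_a = lim_{s→0} s^2·G(s) = 20·5·16 / (10·13·14) = 80/91.
r(t) = 2t^2 gives R(s) = 4/s^3.
e_ss = 4/K_a = 4/(80/91) = 4.55.

4.55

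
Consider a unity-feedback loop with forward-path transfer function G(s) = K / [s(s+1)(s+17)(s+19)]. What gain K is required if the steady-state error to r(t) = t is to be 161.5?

The open loop has one pole at the origin → type 1 system.
K_v = lim_{s→0} s·G(s) = K / (1·17·19) = (1/323)·K.
e_ss = 1/K_v = 161.5 ⇒ K_v = 2/323 ⇒ K = (2/323)/(1/323) = 2.

2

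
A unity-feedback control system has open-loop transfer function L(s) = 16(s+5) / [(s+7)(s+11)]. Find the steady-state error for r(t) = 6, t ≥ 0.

462/157

No free integrators in L(s): this is a type 0 system.
K_p = lim_{s→0} L(s) = 16·5 / (7·11) = 80/77.
e_ss = 6/(1 + K_p) = 6/(157/77) = 462/157.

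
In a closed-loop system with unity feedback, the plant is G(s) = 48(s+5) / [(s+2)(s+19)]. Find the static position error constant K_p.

120/19

G(s) has no factors of s in the denominator, so the system is type 0.
K_p = lim_{s→0} G(s) = 48·5 / (2·19) = 120/19.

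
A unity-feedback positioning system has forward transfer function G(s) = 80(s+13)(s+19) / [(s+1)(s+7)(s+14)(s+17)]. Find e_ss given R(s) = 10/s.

8330/10713

The open loop has no poles at the origin → type 0 system.
K_p = lim_{s→0} G(s) = 80·13·19 / (1·7·14·17) = 9880/833.
e_ss = 10/(1 + K_p) = 10/(10713/833) = 8330/10713.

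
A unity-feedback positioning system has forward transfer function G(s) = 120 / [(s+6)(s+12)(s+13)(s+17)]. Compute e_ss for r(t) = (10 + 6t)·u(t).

No free integrators in G(s): this is a type 0 system. By superposition:
  • 10: e_ss = 10/(1+K_p) with K_p=5/663 → 3315/334.
  • 6t: a type-0 system cannot track it, e_ss → ∞.
The unbounded component dominates.

infinity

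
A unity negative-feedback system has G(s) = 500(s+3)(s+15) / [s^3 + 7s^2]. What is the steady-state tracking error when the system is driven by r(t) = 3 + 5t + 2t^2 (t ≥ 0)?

7/5625

Lowest-order denominator term is 7s^2, so the open loop has 2 poles at the origin → type 2 system. Treating each term separately:
  • 3: tracked with zero error.
  • 5t: tracked with zero error.
  • 2t^2: e_ss = 4/K_a with K_a=22500/7 → 7/5625.
Total e_ss = 7/5625.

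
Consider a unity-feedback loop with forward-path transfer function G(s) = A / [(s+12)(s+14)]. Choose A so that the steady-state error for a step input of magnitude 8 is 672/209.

The open loop has no poles at the origin → type 0 system.
K_p = lim_{s→0} G(s) = A / (12·14) = (1/168)·A.
e_ss = 8/(1 + K_p) = 672/209 ⇒ 1 + (1/168)·A = 209/84 ⇒ A = 250.

250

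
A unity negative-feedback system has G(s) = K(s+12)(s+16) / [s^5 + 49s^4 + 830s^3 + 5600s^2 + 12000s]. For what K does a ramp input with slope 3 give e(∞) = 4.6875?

Factoring s from the denominator leaves a polynomial with constant term 12000, so the system is type 1.
K_v = lim_{s→0} s·G(s) = K·12·16 / 12000 = 0.016·K.
e_ss = 3/K_v = 4.6875 ⇒ K_v = 0.64 ⇒ K = 0.64/0.016 = 40.

40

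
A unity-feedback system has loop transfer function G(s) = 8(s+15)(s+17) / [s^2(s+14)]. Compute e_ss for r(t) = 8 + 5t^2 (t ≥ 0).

7/102

System type = 2 (two poles at s=0). By superposition:
  • 8: tracked with zero error.
  • 5t^2: e_ss = 10/K_a with K_a=1020/7 → 7/102.
Total e_ss = 7/102.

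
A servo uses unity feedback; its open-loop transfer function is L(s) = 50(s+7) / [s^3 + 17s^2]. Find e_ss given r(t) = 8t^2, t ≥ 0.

136/175

The denominator has no term below 17s^2 — 2 poles at s=0, type 2.
K_a = lim_{s→0} s^2·L(s) = 50·7 / 17 = 350/17.
r(t) = 8t^2 gives R(s) = 16/s^3.
e_ss = 16/K_a = 16/(350/17) = 136/175.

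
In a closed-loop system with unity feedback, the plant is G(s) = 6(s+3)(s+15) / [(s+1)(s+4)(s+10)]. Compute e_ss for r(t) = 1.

No free integrators in G(s): this is a type 0 system.
K_p = lim_{s→0} G(s) = 6·3·15 / (1·4·10) = 6.75.
e_ss = 1/(1 + K_p) = 1/7.75 = 4/31.

4/31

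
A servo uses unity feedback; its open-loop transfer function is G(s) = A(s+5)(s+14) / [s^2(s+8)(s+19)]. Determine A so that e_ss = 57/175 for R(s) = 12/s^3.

The open loop has two poles at the origin → type 2 system.
K_a = lim_{s→0} s^2·G(s) = A·5·14 / (8·19) = (35/76)·A.
e_ss = 12/K_a = 57/175 ⇒ K_a = 700/19 ⇒ A = (700/19)/(35/76) = 80.

80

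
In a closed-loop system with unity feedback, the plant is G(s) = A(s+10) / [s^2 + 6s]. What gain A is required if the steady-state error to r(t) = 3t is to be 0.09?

The denominator has no term below 6s — 1 pole at s=0, type 1.
K_v = lim_{s→0} s·G(s) = A·10 / 6 = (5/3)·A.
e_ss = 3/K_v = 0.09 ⇒ K_v = 100/3 ⇒ A = (100/3)/(5/3) = 20.

20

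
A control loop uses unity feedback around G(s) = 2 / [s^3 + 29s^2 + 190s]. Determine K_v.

Factoring s from the denominator leaves a polynomial with constant term 190, so the system is type 1.
K_v = lim_{s→0} s·G(s) = 2 / 190 = 1/95.

1/95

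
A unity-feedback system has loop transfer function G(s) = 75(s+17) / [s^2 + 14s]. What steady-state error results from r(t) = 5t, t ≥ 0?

Lowest-order denominator term is 14s, so the open loop has 1 pole at the origin → type 1 system.
K_v = lim_{s→0} s·G(s) = 75·17 / 14 = 1275/14.
e_ss = 5/K_v = 5/(1275/14) = 14/255.

14/255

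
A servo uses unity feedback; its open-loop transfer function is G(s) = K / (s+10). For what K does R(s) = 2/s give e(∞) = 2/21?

200

G(s) has no factors of s in the denominator, so the system is type 0.
K_p = lim_{s→0} G(s) = K / (10) = 0.1·K.
e_ss = 2/(1 + K_p) = 2/21 ⇒ 1 + 0.1·K = 21 ⇒ K = 200.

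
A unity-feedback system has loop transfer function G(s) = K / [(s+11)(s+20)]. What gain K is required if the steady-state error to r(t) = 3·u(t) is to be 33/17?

The open loop has no poles at the origin → type 0 system.
K_p = lim_{s→0} G(s) = K / (11·20) = (1/220)·K.
e_ss = 3/(1 + K_p) = 33/17 ⇒ 1 + (1/220)·K = 17/11 ⇒ K = 120.

120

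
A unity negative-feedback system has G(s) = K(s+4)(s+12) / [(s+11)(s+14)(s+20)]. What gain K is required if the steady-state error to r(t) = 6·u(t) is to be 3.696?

40

System type = 0 (no poles at s=0).
K_p = lim_{s→0} G(s) = K·4·12 / (11·14·20) = (6/385)·K.
e_ss = 6/(1 + K_p) = 3.696 ⇒ 1 + (6/385)·K = 125/77 ⇒ K = 40.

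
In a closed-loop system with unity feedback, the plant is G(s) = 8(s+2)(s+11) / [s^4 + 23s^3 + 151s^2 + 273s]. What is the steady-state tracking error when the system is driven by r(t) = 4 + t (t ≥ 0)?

Lowest-order denominator term is 273s, so the open loop has 1 pole at the origin → type 1 system. Taking each input component in turn:
  • 4: tracked with zero error.
  • t: e_ss = 1/K_v with K_v=176/273 → 273/176.
Total e_ss = 273/176.

273/176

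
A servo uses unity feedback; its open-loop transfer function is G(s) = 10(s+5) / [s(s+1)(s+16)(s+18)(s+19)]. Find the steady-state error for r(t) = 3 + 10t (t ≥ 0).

One free integrator in G(s): this is a type 1 system. Taking each input component in turn:
  • 3: tracked with zero error.
  • 10t: e_ss = 10/K_v with K_v=25/2736 → 1094.4.
Total e_ss = 1094.4.

1094.4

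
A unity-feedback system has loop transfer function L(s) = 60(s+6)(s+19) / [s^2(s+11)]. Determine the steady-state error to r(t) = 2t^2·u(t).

The open loop has two poles at the origin → type 2 system.
K_a = lim_{s→0} s^2·L(s) = 60·6·19 / (11) = 6840/11.
r(t) = 2t^2 gives R(s) = 4/s^3.
e_ss = 4/K_a = 4/(6840/11) = 11/1710.

11/1710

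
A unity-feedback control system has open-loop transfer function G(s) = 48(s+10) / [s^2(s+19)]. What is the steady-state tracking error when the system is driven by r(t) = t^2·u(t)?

G(s) has two factors of s in the denominator, so the system is type 2.
K_a = lim_{s→0} s^2·G(s) = 48·10 / (19) = 480/19.
r(t) = t^2 gives R(s) = 2/s^3.
e_ss = 2/K_a = 2/(480/19) = 19/240.

19/240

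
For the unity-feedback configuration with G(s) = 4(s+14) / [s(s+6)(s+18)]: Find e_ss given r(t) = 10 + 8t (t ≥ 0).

108/7

System type = 1 (one pole at s=0). Taking each input component in turn:
  • 10: tracked with zero error.
  • 8t: e_ss = 8/K_v with K_v=14/27 → 108/7.
Total e_ss = 108/7.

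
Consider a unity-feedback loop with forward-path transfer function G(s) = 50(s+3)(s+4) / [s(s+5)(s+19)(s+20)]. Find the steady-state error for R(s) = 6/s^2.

One free integrator in G(s): this is a type 1 system.
K_v = lim_{s→0} s·G(s) = 50·3·4 / (5·19·20) = 6/19.
e_ss = 6/K_v = 6/(6/19) = 19.

19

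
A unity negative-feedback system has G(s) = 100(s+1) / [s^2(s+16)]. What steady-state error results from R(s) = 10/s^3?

1.6

G(s) has two factors of s in the denominator, so the system is type 2.
K_a = lim_{s→0} s^2·G(s) = 100·1 / (16) = 6.25.
r(t) = 5t^2 gives R(s) = 10/s^3.
e_ss = 10/K_a = 10/6.25 = 1.6.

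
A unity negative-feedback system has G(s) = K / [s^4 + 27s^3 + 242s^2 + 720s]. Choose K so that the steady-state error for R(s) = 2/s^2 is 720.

2

The denominator has no term below 720s — 1 pole at s=0, type 1.
K_v = lim_{s→0} s·G(s) = K / 720 = (1/720)·K.
e_ss = 2/K_v = 720 ⇒ K_v = 1/360 ⇒ K = (1/360)/(1/720) = 2.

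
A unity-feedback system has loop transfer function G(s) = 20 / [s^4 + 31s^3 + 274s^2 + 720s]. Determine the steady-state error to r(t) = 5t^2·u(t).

infinity

Lowest-order denominator term is 720s, so the open loop has 1 pole at the origin → type 1 system.
For a type-1 system K_a = 0, so e_ss to a parabolic input is unbounded.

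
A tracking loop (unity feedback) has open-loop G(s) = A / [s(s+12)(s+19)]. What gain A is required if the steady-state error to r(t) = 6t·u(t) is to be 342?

The open loop has one pole at the origin → type 1 system.
K_v = lim_{s→0} s·G(s) = A / (12·19) = (1/228)·A.
e_ss = 6/K_v = 342 ⇒ K_v = 1/57 ⇒ A = (1/57)/(1/228) = 4.

4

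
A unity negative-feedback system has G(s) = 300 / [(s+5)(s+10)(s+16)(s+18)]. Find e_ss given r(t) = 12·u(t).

The open loop has no poles at the origin → type 0 system.
K_p = lim_{s→0} G(s) = 300 / (5·10·16·18) = 1/48.
e_ss = 12/(1 + K_p) = 12/(49/48) = 576/49.

576/49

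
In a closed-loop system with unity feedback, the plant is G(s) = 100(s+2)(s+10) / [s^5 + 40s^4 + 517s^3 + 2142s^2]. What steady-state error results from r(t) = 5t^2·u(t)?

10.71

Factoring s^2 from the denominator leaves a polynomial with constant term 2142, so the system is type 2.
K_a = lim_{s→0} s^2·G(s) = 100·2·10 / 2142 = 1000/1071.
r(t) = 5t^2 gives R(s) = 10/s^3.
e_ss = 10/K_a = 10/(1000/1071) = 10.71.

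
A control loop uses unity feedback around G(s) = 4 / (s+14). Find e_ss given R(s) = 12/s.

28/3

G(s) has no factors of s in the denominator, so the system is type 0.
K_p = lim_{s→0} G(s) = 4 / (14) = 2/7.
e_ss = 12/(1 + K_p) = 12/(9/7) = 28/3.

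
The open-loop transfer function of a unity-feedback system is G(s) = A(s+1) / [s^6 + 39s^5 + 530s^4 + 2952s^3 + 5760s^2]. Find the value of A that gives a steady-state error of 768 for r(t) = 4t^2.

60

The denominator has no term below 5760s^2 — 2 poles at s=0, type 2.
K_a = lim_{s→0} s^2·G(s) = A·1 / 5760 = (1/5760)·A.
e_ss = 8/K_a = 768 ⇒ K_a = 1/96 ⇒ A = (1/96)/(1/5760) = 60.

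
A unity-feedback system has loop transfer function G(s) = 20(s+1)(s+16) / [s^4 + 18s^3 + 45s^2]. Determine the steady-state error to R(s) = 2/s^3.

Factoring s^2 from the denominator leaves a polynomial with constant term 45, so the system is type 2.
K_a = lim_{s→0} s^2·G(s) = 20·1·16 / 45 = 64/9.
r(t) = t^2 gives R(s) = 2/s^3.
e_ss = 2/K_a = 2/(64/9) = 9/32.

9/32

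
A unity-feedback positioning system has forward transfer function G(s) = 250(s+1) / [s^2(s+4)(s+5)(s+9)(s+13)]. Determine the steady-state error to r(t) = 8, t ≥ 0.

0

Two free integrators in G(s): this is a type 2 system.
A type-2 system has K_p = ∞, so it tracks a step input with zero steady-state error.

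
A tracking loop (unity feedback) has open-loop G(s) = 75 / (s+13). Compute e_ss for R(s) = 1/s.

13/88

No free integrators in G(s): this is a type 0 system.
K_p = lim_{s→0} G(s) = 75 / (13) = 75/13.
e_ss = 1/(1 + K_p) = 1/(88/13) = 13/88.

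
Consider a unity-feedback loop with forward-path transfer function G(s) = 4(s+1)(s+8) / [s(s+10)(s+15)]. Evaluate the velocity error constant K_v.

16/75

System type = 1 (one pole at s=0).
K_v = lim_{s→0} s·G(s) = 4·1·8 / (10·15) = 16/75.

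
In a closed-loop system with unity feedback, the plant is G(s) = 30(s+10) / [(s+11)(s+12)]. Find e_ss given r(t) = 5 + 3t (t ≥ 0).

System type = 0 (no poles at s=0). By superposition:
  • 5: e_ss = 5/(1+K_p) with K_p=25/11 → 55/36.
  • 3t: a type-0 system cannot track it, e_ss → ∞.
The unbounded component dominates.

infinity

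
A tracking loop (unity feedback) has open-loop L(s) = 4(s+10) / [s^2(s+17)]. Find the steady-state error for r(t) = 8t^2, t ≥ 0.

6.8

Two free integrators in L(s): this is a type 2 system.
K_a = lim_{s→0} s^2·L(s) = 4·10 / (17) = 40/17.
r(t) = 8t^2 gives R(s) = 16/s^3.
e_ss = 16/K_a = 16/(40/17) = 6.8.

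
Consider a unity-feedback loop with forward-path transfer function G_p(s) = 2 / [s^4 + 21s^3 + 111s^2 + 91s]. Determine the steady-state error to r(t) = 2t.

The denominator has no term below 91s — 1 pole at s=0, type 1.
K_v = lim_{s→0} s·G_p(s) = 2 / 91 = 2/91.
e_ss = 2/K_v = 2/(2/91) = 91.

91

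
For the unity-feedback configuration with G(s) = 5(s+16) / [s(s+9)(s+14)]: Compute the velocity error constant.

40/63

G(s) has one factor of s in the denominator, so the system is type 1.
K_v = lim_{s→0} s·G(s) = 5·16 / (9·14) = 40/63.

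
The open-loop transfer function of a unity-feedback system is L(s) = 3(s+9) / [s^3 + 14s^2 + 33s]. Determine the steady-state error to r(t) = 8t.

88/9

The denominator has no term below 33s — 1 pole at s=0, type 1.
K_v = lim_{s→0} s·L(s) = 3·9 / 33 = 9/11.
e_ss = 8/K_v = 8/(9/11) = 88/9.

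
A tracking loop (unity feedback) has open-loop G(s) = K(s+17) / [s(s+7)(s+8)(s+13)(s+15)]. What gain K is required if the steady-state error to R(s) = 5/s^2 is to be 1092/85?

G(s) has one factor of s in the denominator, so the system is type 1.
K_v = lim_{s→0} s·G(s) = K·17 / (7·8·13·15) = (17/10920)·K.
e_ss = 5/K_v = 1092/85 ⇒ K_v = 425/1092 ⇒ K = (425/1092)/(17/10920) = 250.

250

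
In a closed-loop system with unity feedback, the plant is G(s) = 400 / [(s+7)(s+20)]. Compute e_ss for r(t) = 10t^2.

infinity

The open loop has no poles at the origin → type 0 system.
K_a = lim_{s→0} s^2·G(s) = 0; the steady-state error to this parabolic input grows without bound.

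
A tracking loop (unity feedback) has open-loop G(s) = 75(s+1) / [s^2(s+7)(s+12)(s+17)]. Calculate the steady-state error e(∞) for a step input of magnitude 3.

0

G(s) has two factors of s in the denominator, so the system is type 2.
K_p = ∞ for a type-2 system; e_ss to a step is zero.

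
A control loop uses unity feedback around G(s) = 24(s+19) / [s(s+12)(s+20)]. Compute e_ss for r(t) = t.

G(s) has one factor of s in the denominator, so the system is type 1.
K_v = lim_{s→0} s·G(s) = 24·19 / (12·20) = 1.9.
e_ss = 1/K_v = 1/1.9 = 10/19.

10/19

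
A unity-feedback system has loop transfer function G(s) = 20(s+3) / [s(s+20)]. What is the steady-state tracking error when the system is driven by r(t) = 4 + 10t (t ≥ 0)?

10/3

System type = 1 (one pole at s=0). Taking each input component in turn:
  • 4: tracked with zero error.
  • 10t: e_ss = 10/K_v with K_v=3 → 10/3.
Total e_ss = 10/3.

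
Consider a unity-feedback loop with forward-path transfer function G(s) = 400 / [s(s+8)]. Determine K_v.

One free integrator in G(s): this is a type 1 system.
K_v = lim_{s→0} s·G(s) = 400 / (8) = 50.

50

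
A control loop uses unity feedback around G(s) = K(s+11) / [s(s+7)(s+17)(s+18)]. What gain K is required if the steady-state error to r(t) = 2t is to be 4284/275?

25

The open loop has one pole at the origin → type 1 system.
K_v = lim_{s→0} s·G(s) = K·11 / (7·17·18) = (11/2142)·K.
e_ss = 2/K_v = 4284/275 ⇒ K_v = 275/2142 ⇒ K = (275/2142)/(11/2142) = 25.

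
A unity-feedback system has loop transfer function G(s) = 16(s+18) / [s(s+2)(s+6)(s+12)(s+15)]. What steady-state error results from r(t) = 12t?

90

One free integrator in G(s): this is a type 1 system.
K_v = lim_{s→0} s·G(s) = 16·18 / (2·6·12·15) = 2/15.
e_ss = 12/K_v = 12/(2/15) = 90.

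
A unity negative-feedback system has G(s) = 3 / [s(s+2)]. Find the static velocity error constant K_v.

One free integrator in G(s): this is a type 1 system.
K_v = lim_{s→0} s·G(s) = 3 / (2) = 1.5.

1.5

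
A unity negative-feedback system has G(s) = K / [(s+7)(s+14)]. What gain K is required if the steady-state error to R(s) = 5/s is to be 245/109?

120

G(s) has no factors of s in the denominator, so the system is type 0.
K_p = lim_{s→0} G(s) = K / (7·14) = (1/98)·K.
e_ss = 5/(1 + K_p) = 245/109 ⇒ 1 + (1/98)·K = 109/49 ⇒ K = 120.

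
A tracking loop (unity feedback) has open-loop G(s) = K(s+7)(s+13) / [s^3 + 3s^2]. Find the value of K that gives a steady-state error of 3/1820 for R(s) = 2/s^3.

40

Lowest-order denominator term is 3s^2, so the open loop has 2 poles at the origin → type 2 system.
K_a = lim_{s→0} s^2·G(s) = K·7·13 / 3 = (91/3)·K.
e_ss = 2/K_a = 3/1820 ⇒ K_a = 3640/3 ⇒ K = (3640/3)/(91/3) = 40.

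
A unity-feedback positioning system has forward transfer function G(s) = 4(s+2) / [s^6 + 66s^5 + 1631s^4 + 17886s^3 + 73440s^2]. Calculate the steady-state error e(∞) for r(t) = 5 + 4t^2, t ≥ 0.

73440

Lowest-order denominator term is 73440s^2, so the open loop has 2 poles at the origin → type 2 system. Taking each input component in turn:
  • 5: tracked with zero error.
  • 4t^2: e_ss = 8/K_a with K_a=1/9180 → 73440.
Total e_ss = 73440.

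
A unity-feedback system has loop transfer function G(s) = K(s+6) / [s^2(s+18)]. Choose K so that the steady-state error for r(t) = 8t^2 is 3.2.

15

Two free integrators in G(s): this is a type 2 system.
K_a = lim_{s→0} s^2·G(s) = K·6 / (18) = (1/3)·K.
e_ss = 16/K_a = 3.2 ⇒ K_a = 5 ⇒ K = 5/(1/3) = 15.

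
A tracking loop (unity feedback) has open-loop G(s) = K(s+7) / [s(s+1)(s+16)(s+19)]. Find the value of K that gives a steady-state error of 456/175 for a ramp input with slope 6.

100

G(s) has one factor of s in the denominator, so the system is type 1.
K_v = lim_{s→0} s·G(s) = K·7 / (1·16·19) = (7/304)·K.
e_ss = 6/K_v = 456/175 ⇒ K_v = 175/76 ⇒ K = (175/76)/(7/304) = 100.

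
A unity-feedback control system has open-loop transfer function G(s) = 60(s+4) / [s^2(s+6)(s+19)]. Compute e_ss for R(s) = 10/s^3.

4.75

The open loop has two poles at the origin → type 2 system.
K_a = lim_{s→0} s^2·G(s) = 60·4 / (6·19) = 40/19.
r(t) = 5t^2 gives R(s) = 10/s^3.
e_ss = 10/K_a = 10/(40/19) = 4.75.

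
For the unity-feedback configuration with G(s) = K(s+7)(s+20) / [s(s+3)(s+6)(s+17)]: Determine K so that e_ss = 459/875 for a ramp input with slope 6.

The open loop has one pole at the origin → type 1 system.
K_v = lim_{s→0} s·G(s) = K·7·20 / (3·6·17) = (70/153)·K.
e_ss = 6/K_v = 459/875 ⇒ K_v = 1750/153 ⇒ K = (1750/153)/(70/153) = 25.

25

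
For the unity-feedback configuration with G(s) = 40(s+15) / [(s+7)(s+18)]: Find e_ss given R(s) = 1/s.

21/121

No free integrators in G(s): this is a type 0 system.
K_p = lim_{s→0} G(s) = 40·15 / (7·18) = 100/21.
e_ss = 1/(1 + K_p) = 1/(121/21) = 21/121.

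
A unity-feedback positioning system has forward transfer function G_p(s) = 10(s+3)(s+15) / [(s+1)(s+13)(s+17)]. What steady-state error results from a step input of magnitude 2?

The open loop has no poles at the origin → type 0 system.
K_p = lim_{s→0} G_p(s) = 10·3·15 / (1·13·17) = 450/221.
e_ss = 2/(1 + K_p) = 2/(671/221) = 442/671.

442/671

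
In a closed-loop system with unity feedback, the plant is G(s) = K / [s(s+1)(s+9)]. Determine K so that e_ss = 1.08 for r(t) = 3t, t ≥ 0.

System type = 1 (one pole at s=0).
K_v = lim_{s→0} s·G(s) = K / (1·9) = (1/9)·K.
e_ss = 3/K_v = 1.08 ⇒ K_v = 25/9 ⇒ K = (25/9)/(1/9) = 25.

25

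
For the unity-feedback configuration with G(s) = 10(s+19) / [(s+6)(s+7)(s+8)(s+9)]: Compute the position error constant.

The open loop has no poles at the origin → type 0 system.
K_p = lim_{s→0} G(s) = 10·19 / (6·7·8·9) = 95/1512.

95/1512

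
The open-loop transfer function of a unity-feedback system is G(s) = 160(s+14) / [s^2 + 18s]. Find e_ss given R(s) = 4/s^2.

9/280

The denominator has no term below 18s — 1 pole at s=0, type 1.
K_v = lim_{s→0} s·G(s) = 160·14 / 18 = 1120/9.
e_ss = 4/K_v = 4/(1120/9) = 9/280.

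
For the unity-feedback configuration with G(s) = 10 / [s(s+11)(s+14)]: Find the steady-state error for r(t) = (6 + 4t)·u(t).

System type = 1 (one pole at s=0). Taking each input component in turn:
  • 6: tracked with zero error.
  • 4t: e_ss = 4/K_v with K_v=5/77 → 61.6.
Total e_ss = 61.6.

61.6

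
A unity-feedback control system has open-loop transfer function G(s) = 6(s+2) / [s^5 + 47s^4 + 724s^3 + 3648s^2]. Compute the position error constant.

K_p = lim_{s→0} G(s); with 2 poles at the origin the limit diverges, so K_p = ∞.

infinity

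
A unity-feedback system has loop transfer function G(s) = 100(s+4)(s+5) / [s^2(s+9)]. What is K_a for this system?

G(s) has two factors of s in the denominator, so the system is type 2.
K_a = lim_{s→0} s^2·G(s) = 100·4·5 / (9) = 2000/9.

2000/9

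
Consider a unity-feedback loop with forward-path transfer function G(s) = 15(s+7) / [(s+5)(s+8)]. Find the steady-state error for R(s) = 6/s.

48/29

No free integrators in G(s): this is a type 0 system.
K_p = lim_{s→0} G(s) = 15·7 / (5·8) = 2.625.
e_ss = 6/(1 + K_p) = 6/3.625 = 48/29.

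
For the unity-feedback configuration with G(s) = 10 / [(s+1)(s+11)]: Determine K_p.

System type = 0 (no poles at s=0).
K_p = lim_{s→0} G(s) = 10 / (1·11) = 10/11.

10/11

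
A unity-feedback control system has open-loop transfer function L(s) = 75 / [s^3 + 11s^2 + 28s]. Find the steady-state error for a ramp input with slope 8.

Factoring s from the denominator leaves a polynomial with constant term 28, so the system is type 1.
K_v = lim_{s→0} s·L(s) = 75 / 28 = 75/28.
e_ss = 8/K_v = 8/(75/28) = 224/75.

224/75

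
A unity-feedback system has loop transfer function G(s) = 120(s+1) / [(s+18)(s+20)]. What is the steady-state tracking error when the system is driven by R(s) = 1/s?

0.75

G(s) has no factors of s in the denominator, so the system is type 0.
K_p = lim_{s→0} G(s) = 120·1 / (18·20) = 1/3.
e_ss = 1/(1 + K_p) = 1/(4/3) = 0.75.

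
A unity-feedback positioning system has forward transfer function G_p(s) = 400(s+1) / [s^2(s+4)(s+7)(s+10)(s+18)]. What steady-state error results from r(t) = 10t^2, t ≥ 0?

252

System type = 2 (two poles at s=0).
K_a = lim_{s→0} s^2·G_p(s) = 400·1 / (4·7·10·18) = 5/63.
r(t) = 10t^2 gives R(s) = 20/s^3.
e_ss = 20/K_a = 20/(5/63) = 252.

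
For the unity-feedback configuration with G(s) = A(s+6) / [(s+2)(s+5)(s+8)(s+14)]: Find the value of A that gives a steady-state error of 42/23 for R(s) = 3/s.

No free integrators in G(s): this is a type 0 system.
K_p = lim_{s→0} G(s) = A·6 / (2·5·8·14) = (3/560)·A.
e_ss = 3/(1 + K_p) = 42/23 ⇒ 1 + (3/560)·A = 23/14 ⇒ A = 120.

120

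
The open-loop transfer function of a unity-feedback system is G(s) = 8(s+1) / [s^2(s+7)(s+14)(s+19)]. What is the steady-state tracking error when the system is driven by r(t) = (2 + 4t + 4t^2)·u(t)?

G(s) has two factors of s in the denominator, so the system is type 2. Taking each input component in turn:
  • 2: tracked with zero error.
  • 4t: tracked with zero error.
  • 4t^2: e_ss = 8/K_a with K_a=4/931 → 1862.
Total e_ss = 1862.

1862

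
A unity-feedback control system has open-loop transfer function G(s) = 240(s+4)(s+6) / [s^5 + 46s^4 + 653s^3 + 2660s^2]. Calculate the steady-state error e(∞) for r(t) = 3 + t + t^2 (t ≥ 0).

Lowest-order denominator term is 2660s^2, so the open loop has 2 poles at the origin → type 2 system. Treating each term separately:
  • 3: tracked with zero error.
  • t: tracked with zero error.
  • t^2: e_ss = 2/K_a with K_a=288/133 → 133/144.
Total e_ss = 133/144.

133/144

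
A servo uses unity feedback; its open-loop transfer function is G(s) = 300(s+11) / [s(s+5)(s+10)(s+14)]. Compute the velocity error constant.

33/7

The open loop has one pole at the origin → type 1 system.
K_v = lim_{s→0} s·G(s) = 300·11 / (5·10·14) = 33/7.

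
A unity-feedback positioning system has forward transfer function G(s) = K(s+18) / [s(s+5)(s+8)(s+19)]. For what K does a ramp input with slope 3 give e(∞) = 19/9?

The open loop has one pole at the origin → type 1 system.
K_v = lim_{s→0} s·G(s) = K·18 / (5·8·19) = (9/380)·K.
e_ss = 3/K_v = 19/9 ⇒ K_v = 27/19 ⇒ K = (27/19)/(9/380) = 60.

60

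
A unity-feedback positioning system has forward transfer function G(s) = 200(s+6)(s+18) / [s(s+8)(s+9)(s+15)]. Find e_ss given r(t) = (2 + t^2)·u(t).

infinity

The open loop has one pole at the origin → type 1 system. By superposition:
  • 2: tracked with zero error.
  • t^2: a type-1 system cannot track it, e_ss → ∞.
The unbounded component dominates.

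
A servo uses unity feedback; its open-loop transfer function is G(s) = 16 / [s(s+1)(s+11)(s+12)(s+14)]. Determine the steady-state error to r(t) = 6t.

System type = 1 (one pole at s=0).
K_v = lim_{s→0} s·G(s) = 16 / (1·11·12·14) = 2/231.
e_ss = 6/K_v = 6/(2/231) = 693.

693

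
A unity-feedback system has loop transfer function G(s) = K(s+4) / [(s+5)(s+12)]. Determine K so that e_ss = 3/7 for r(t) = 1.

No free integrators in G(s): this is a type 0 system.
K_p = lim_{s→0} G(s) = K·4 / (5·12) = (1/15)·K.
e_ss = 1/(1 + K_p) = 3/7 ⇒ 1 + (1/15)·K = 7/3 ⇒ K = 20.

20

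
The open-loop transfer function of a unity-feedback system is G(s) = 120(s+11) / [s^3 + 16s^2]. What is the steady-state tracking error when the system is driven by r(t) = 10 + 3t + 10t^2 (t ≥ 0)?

8/33

Factoring s^2 from the denominator leaves a polynomial with constant term 16, so the system is type 2. Treating each term separately:
  • 10: tracked with zero error.
  • 3t: tracked with zero error.
  • 10t^2: e_ss = 20/K_a with K_a=82.5 → 8/33.
Total e_ss = 8/33.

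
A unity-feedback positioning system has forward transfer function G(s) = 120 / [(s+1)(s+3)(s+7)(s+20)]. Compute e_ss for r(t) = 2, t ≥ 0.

The open loop has no poles at the origin → type 0 system.
K_p = lim_{s→0} G(s) = 120 / (1·3·7·20) = 2/7.
e_ss = 2/(1 + K_p) = 2/(9/7) = 14/9.

14/9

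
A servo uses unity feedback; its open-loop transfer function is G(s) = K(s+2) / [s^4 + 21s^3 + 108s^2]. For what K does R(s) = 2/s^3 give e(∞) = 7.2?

Factoring s^2 from the denominator leaves a polynomial with constant term 108, so the system is type 2.
K_a = lim_{s→0} s^2·G(s) = K·2 / 108 = (1/54)·K.
e_ss = 2/K_a = 7.2 ⇒ K_a = 5/18 ⇒ K = (5/18)/(1/54) = 15.

15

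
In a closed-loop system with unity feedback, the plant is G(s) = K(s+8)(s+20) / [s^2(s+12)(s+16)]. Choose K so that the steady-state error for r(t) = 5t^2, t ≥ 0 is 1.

12

System type = 2 (two poles at s=0).
K_a = lim_{s→0} s^2·G(s) = K·8·20 / (12·16) = (5/6)·K.
e_ss = 10/K_a = 1 ⇒ K_a = 10 ⇒ K = 10/(5/6) = 12.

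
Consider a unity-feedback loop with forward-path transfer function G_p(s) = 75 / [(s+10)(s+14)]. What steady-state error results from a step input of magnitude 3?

No free integrators in G_p(s): this is a type 0 system.
K_p = lim_{s→0} G_p(s) = 75 / (10·14) = 15/28.
e_ss = 3/(1 + K_p) = 3/(43/28) = 84/43.

84/43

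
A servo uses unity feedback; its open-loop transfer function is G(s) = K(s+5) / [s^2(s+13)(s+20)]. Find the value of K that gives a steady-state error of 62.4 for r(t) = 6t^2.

10

System type = 2 (two poles at s=0).
K_a = lim_{s→0} s^2·G(s) = K·5 / (13·20) = (1/52)·K.
e_ss = 12/K_a = 62.4 ⇒ K_a = 5/26 ⇒ K = (5/26)/(1/52) = 10.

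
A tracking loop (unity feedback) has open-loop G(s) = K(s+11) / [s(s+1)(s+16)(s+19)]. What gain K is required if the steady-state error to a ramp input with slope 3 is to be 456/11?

2

System type = 1 (one pole at s=0).
K_v = lim_{s→0} s·G(s) = K·11 / (1·16·19) = (11/304)·K.
e_ss = 3/K_v = 456/11 ⇒ K_v = 11/152 ⇒ K = (11/152)/(11/304) = 2.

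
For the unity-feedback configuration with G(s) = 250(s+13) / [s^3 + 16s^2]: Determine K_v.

infinity

K_v = lim_{s→0} s·G(s); with 2 poles at the origin the limit diverges, so K_v = ∞.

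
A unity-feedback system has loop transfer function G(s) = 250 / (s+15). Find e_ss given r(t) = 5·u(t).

G(s) has no factors of s in the denominator, so the system is type 0.
K_p = lim_{s→0} G(s) = 250 / (15) = 50/3.
e_ss = 5/(1 + K_p) = 5/(53/3) = 15/53.

15/53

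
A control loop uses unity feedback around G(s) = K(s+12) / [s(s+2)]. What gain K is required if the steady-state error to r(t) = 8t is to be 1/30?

The open loop has one pole at the origin → type 1 system.
K_v = lim_{s→0} s·G(s) = K·12 / (2) = 6·K.
e_ss = 8/K_v = 1/30 ⇒ K_v = 240 ⇒ K = 240/6 = 40.

40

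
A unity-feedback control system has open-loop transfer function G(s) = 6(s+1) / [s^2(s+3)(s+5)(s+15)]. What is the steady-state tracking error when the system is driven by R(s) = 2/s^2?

System type = 2 (two poles at s=0).
K_v = ∞ for a type-2 system; e_ss to a ramp is zero.

0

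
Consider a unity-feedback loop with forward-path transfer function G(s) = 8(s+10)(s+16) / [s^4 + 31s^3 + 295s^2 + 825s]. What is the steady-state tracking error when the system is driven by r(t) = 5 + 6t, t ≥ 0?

The denominator has no term below 825s — 1 pole at s=0, type 1. Taking each input component in turn:
  • 5: tracked with zero error.
  • 6t: e_ss = 6/K_v with K_v=256/165 → 495/128.
Total e_ss = 495/128.

495/128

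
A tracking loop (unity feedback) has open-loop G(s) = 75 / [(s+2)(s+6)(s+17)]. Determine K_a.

0

G(s) has no factors of s in the denominator, so the system is type 0.
K_a = lim_{s→0} s^2·G(s) = 0 (the extra factor of s kills the finite limit).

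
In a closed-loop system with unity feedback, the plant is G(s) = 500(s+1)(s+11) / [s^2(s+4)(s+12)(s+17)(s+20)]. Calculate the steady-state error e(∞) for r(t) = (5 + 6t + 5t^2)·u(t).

1632/55

System type = 2 (two poles at s=0). Treating each term separately:
  • 5: tracked with zero error.
  • 6t: tracked with zero error.
  • 5t^2: e_ss = 10/K_a with K_a=275/816 → 1632/55.
Total e_ss = 1632/55.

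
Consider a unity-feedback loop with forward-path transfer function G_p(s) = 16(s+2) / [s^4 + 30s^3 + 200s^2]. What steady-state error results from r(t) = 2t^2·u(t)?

25

The denominator has no term below 200s^2 — 2 poles at s=0, type 2.
K_a = lim_{s→0} s^2·G_p(s) = 16·2 / 200 = 0.16.
r(t) = 2t^2 gives R(s) = 4/s^3.
e_ss = 4/K_a = 4/0.16 = 25.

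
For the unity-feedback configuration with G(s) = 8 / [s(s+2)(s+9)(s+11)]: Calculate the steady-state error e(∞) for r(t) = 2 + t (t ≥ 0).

24.75

The open loop has one pole at the origin → type 1 system. Taking each input component in turn:
  • 2: tracked with zero error.
  • t: e_ss = 1/K_v with K_v=4/99 → 24.75.
Total e_ss = 24.75.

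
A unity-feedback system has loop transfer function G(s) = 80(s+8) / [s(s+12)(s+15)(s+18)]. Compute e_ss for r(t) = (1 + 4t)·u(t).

The open loop has one pole at the origin → type 1 system. By superposition:
  • 1: tracked with zero error.
  • 4t: e_ss = 4/K_v with K_v=16/81 → 20.25.
Total e_ss = 20.25.

20.25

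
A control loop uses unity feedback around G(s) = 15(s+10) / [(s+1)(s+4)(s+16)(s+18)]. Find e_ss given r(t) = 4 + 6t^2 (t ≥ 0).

infinity

System type = 0 (no poles at s=0). Treating each term separately:
  • 4: e_ss = 4/(1+K_p) with K_p=25/192 → 768/217.
  • 6t^2: a type-0 system cannot track it, e_ss → ∞.
The unbounded component dominates.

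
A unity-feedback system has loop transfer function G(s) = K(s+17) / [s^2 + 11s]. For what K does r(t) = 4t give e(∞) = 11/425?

The denominator has no term below 11s — 1 pole at s=0, type 1.
K_v = lim_{s→0} s·G(s) = K·17 / 11 = (17/11)·K.
e_ss = 4/K_v = 11/425 ⇒ K_v = 1700/11 ⇒ K = (1700/11)/(17/11) = 100.

100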